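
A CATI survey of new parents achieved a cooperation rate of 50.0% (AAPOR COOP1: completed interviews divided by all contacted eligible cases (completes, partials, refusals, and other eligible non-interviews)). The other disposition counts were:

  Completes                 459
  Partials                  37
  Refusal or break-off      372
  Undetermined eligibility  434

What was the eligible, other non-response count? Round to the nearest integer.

COOP1 = 459 / D = 0.500
D = 459 / 0.500 = 918.0
Other denominator terms total 868
eligible, other non-response = 918.0 − 868 ≈ 50

50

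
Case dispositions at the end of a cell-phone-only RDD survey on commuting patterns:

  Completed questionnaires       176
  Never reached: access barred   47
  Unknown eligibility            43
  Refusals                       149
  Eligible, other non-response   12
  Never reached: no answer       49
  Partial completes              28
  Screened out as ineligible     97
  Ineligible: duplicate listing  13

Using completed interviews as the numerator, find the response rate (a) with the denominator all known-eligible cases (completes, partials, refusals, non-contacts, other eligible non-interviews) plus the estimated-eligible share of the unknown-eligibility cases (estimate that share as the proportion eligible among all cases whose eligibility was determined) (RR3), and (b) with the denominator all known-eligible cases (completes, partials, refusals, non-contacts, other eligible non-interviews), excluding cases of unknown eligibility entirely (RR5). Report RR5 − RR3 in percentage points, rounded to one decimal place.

Non-contacts = 49 + 47 = 96
Ineligible = 97 + 13 = 110
Numerator: 176
Known eligible: 176 + 28 + 149 + 96 + 12 = 461
e = 461 / (461 + 110) = 461 / 571 = 0.8074
Estimated eligible among unknowns: 0.8074 × 43 = 34.72
Denom: 461 + 34.72 = 495.72
RR3 = 176 / 495.72 = 0.3550
Denom: 176 + 28 + 149 + 96 + 12 = 461
RR5 = 176 / 461 = 0.3818
Difference = 38.18 − 35.50 = 2.68 percentage points

2.7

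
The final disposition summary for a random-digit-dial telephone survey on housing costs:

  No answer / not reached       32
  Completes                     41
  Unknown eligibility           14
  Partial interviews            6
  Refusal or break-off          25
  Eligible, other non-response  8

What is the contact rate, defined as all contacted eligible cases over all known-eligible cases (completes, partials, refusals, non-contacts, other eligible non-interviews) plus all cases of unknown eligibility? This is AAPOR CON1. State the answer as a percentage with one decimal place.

63.5%

Top → 41 + 6 + 25 + 8 = 80
Denom → 41 + 6 + 25 + 32 + 8 + 14 = 126
CON1 = 80 / 126 = 0.6349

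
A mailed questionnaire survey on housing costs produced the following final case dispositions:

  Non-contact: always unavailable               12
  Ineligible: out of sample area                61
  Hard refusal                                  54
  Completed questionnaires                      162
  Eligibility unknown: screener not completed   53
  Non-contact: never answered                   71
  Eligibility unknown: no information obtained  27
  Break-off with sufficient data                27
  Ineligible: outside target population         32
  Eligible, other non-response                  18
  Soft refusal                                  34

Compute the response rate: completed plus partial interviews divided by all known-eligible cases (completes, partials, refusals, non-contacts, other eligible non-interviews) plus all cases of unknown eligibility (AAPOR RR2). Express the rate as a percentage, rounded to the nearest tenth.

Refused = 54 + 34 = 88
No answer / not reached = 71 + 12 = 83
Unknown eligibility = 53 + 27 = 80
Ineligible = 32 + 61 = 93
Top = 162 + 27 = 189
Denominator = 162 + 27 + 88 + 83 + 18 + 80 = 458
RR2 = 189 / 458 = 0.4127

41.3%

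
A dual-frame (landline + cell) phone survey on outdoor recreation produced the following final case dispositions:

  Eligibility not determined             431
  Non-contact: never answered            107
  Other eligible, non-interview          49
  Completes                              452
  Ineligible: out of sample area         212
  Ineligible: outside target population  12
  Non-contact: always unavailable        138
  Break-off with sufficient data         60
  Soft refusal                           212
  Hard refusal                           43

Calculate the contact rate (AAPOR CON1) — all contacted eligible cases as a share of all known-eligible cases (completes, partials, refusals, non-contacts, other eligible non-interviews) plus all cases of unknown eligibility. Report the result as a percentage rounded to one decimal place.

54.7%

Refusals = 43 + 212 = 255
Non-contacts = 107 + 138 = 245
Not eligible = 12 + 212 = 224
Numerator → 452 + 60 + 255 + 49 = 816
Base → 452 + 60 + 255 + 245 + 49 + 431 = 1492
CON1 = 816 / 1492 = 0.5469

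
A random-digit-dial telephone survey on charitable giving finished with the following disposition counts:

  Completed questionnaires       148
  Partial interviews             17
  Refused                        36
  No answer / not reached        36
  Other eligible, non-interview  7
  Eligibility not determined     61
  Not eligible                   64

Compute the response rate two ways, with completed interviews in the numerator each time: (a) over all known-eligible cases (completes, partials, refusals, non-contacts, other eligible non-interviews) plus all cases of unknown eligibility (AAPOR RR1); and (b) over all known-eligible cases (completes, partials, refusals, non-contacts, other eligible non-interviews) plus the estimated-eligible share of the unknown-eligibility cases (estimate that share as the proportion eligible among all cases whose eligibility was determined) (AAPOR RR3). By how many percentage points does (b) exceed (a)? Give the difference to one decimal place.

Numerator: 148
Denom: 148 + 17 + 36 + 36 + 7 + 61 = 305
RR1 = 148 / 305 = 0.4852
Known eligible: 148 + 17 + 36 + 36 + 7 = 244
e = 244 / (244 + 64) = 244 / 308 = 0.7922
Eligible share of unknowns: 0.7922 × 61 = 48.32
Denom: 244 + 48.32 = 292.32
RR3 = 148 / 292.32 = 0.5063
Difference = 50.63 − 48.52 = 2.11 percentage points

2.1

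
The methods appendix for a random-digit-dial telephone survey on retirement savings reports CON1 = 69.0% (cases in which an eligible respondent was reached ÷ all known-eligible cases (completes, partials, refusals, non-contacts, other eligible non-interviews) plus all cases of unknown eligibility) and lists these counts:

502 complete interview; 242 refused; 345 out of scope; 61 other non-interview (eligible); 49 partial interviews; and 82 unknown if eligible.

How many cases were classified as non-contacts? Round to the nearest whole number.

Numerator → 502 + 49 + 242 + 61 = 854
CON1 = 854 / D = 0.690
D = 854 / 0.690 = 1237.7
Other denominator terms total 936
non-contacts = 1237.7 − 936 ≈ 302

302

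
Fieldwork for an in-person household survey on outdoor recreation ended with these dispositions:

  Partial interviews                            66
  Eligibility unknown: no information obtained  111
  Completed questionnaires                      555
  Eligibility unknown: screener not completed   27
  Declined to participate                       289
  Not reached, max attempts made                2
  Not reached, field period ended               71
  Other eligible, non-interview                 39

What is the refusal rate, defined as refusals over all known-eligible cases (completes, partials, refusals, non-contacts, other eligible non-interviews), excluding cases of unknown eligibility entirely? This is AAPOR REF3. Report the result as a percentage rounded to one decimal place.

Never reached = 71 + 2 = 73
Unknown eligibility = 27 + 111 = 138
Top: 289
Denominator: 555 + 66 + 289 + 73 + 39 = 1022
REF3 = 289 / 1022 = 0.2828

28.3%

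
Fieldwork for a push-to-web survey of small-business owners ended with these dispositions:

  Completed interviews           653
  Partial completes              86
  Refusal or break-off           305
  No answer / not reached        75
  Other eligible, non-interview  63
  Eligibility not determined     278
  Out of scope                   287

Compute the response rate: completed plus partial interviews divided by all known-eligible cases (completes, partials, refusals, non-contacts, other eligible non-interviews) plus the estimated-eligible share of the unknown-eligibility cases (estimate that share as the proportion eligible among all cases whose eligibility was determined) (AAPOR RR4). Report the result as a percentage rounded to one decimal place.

Num: 653 + 86 = 739
Known eligible: 653 + 86 + 305 + 75 + 63 = 1182
e = 1182 / (1182 + 287) = 1182 / 1469 = 0.8046
Estimated eligible among unknowns: 0.8046 × 278 = 223.68
Denom: 1182 + 223.68 = 1405.68
RR4 = 739 / 1405.68 = 0.5257

52.6%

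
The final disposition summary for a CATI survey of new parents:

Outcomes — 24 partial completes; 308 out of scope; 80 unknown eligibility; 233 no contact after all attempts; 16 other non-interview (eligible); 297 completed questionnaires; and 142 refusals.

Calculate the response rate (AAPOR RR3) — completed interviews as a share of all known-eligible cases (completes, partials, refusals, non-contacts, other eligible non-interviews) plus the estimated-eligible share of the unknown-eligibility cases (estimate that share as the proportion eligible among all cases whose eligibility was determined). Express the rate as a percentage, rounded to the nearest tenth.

Num → 297
Known eligible → 297 + 24 + 142 + 233 + 16 = 712
e = 712 / (712 + 308) = 712 / 1020 = 0.6980
Eligible share of unknowns → 0.6980 × 80 = 55.84
Denominator → 712 + 55.84 = 767.84
RR3 = 297 / 767.84 = 0.3868

38.7%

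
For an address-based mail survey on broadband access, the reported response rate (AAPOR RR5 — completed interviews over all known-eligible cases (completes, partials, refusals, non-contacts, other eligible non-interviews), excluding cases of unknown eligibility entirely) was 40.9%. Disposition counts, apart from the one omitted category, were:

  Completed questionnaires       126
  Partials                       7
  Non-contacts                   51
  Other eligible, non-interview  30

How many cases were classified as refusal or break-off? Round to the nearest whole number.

RR5 = 126 / D = 0.409
D = 126 / 0.409 = 308.1
Other denominator terms total 214
refusal or break-off = 308.1 − 214 ≈ 94

94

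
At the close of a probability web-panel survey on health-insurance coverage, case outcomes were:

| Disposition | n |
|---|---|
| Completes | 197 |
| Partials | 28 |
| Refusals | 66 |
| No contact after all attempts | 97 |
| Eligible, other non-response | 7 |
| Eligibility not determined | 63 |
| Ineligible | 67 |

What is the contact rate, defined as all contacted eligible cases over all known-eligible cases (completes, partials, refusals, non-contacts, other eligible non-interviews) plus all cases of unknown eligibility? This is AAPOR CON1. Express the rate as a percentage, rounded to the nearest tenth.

65.1%

Num = 197 + 28 + 66 + 7 = 298
Base = 197 + 28 + 66 + 97 + 7 + 63 = 458
CON1 = 298 / 458 = 0.6507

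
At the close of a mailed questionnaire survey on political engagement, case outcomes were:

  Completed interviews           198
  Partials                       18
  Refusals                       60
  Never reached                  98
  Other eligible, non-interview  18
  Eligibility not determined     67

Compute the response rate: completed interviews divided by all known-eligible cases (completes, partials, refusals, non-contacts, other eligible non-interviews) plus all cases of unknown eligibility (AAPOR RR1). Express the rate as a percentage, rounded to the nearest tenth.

43.1%

Top → 198
Denominator → 198 + 18 + 60 + 98 + 18 + 67 = 459
RR1 = 198 / 459 = 0.4314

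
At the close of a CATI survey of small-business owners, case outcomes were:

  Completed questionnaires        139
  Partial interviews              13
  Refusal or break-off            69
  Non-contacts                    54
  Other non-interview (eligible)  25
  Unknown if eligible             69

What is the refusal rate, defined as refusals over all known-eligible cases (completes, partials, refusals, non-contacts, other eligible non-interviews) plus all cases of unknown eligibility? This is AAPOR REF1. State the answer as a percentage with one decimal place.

Num: 69
Base: 139 + 13 + 69 + 54 + 25 + 69 = 369
REF1 = 69 / 369 = 0.1870

18.7%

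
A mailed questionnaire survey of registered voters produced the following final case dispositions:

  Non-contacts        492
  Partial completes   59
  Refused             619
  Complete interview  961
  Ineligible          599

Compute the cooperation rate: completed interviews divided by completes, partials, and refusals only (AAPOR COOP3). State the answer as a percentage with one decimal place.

58.6%

Numerator = 961
Base = 961 + 59 + 619 = 1639
COOP3 = 961 / 1639 = 0.5863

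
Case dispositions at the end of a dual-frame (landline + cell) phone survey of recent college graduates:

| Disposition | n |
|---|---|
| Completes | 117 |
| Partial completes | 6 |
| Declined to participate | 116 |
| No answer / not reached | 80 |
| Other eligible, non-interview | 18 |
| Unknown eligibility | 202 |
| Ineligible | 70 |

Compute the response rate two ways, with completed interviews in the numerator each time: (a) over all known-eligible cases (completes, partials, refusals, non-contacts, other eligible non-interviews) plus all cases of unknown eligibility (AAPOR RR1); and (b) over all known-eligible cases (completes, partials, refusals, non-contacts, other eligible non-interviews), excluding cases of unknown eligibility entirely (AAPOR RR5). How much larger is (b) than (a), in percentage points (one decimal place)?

13.0

Numerator → 117
Denom → 117 + 6 + 116 + 80 + 18 + 202 = 539
RR1 = 117 / 539 = 0.2171
Denom → 117 + 6 + 116 + 80 + 18 = 337
RR5 = 117 / 337 = 0.3472
Difference = 34.72 − 21.71 = 13.01 percentage points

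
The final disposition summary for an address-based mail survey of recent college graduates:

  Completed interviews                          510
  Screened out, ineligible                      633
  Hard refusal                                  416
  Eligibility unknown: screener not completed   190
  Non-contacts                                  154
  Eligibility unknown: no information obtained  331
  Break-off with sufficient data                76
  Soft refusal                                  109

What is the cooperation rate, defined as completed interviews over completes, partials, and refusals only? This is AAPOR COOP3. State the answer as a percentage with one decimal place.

45.9%

Declined to participate = 416 + 109 = 525
Undetermined eligibility = 190 + 331 = 521
Num = 510
Denominator = 510 + 76 + 525 = 1111
COOP3 = 510 / 1111 = 0.4590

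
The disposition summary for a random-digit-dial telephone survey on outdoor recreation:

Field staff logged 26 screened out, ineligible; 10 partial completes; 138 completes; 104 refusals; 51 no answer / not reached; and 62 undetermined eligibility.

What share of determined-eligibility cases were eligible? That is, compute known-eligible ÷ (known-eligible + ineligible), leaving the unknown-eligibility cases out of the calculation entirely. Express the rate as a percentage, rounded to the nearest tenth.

Determined eligible = 138 + 10 + 104 + 51 = 303
e = 303 / (303 + 26) = 303 / 329 = 0.9210

92.1%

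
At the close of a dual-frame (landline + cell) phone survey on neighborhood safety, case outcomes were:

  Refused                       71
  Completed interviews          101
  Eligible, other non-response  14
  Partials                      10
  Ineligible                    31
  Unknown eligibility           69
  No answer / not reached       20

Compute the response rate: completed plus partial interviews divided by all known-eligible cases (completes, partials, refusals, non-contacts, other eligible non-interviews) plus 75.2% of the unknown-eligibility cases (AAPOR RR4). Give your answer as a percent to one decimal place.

41.4%

Num: 101 + 10 = 111
Determined eligible: 101 + 10 + 71 + 20 + 14 = 216
Estimated eligible among unknowns: 0.7520 × 69 = 51.89
Base: 216 + 51.89 = 267.89
RR4 = 111 / 267.89 = 0.4143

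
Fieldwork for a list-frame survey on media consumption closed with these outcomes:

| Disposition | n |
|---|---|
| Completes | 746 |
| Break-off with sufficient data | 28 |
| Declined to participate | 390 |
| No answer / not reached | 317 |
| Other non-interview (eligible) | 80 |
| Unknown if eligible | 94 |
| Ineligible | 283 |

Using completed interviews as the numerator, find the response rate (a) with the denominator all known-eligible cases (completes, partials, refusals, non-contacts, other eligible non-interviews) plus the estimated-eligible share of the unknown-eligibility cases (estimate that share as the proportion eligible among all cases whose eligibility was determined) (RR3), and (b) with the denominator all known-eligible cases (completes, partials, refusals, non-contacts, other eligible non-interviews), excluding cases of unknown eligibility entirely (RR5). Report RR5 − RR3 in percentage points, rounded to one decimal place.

2.3

Num → 746
Determined eligible → 746 + 28 + 390 + 317 + 80 = 1561
e = 1561 / (1561 + 283) = 1561 / 1844 = 0.8465
Estimated eligible among unknowns → 0.8465 × 94 = 79.57
Denom → 1561 + 79.57 = 1640.57
RR3 = 746 / 1640.57 = 0.4547
Denom → 746 + 28 + 390 + 317 + 80 = 1561
RR5 = 746 / 1561 = 0.4779
Difference = 47.79 − 45.47 = 2.32 percentage points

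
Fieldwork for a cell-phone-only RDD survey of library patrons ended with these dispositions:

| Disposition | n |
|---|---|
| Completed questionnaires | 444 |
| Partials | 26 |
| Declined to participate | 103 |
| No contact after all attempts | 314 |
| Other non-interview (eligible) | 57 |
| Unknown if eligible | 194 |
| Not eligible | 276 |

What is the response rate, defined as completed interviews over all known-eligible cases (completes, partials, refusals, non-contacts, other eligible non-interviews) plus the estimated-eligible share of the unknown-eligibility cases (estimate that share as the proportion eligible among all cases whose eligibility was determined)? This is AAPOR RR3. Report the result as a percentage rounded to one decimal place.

40.6%

Top: 444
Determined eligible: 444 + 26 + 103 + 314 + 57 = 944
e = 944 / (944 + 276) = 944 / 1220 = 0.7738
Estimated eligible among unknowns: 0.7738 × 194 = 150.12
Base: 944 + 150.12 = 1094.12
RR3 = 444 / 1094.12 = 0.4058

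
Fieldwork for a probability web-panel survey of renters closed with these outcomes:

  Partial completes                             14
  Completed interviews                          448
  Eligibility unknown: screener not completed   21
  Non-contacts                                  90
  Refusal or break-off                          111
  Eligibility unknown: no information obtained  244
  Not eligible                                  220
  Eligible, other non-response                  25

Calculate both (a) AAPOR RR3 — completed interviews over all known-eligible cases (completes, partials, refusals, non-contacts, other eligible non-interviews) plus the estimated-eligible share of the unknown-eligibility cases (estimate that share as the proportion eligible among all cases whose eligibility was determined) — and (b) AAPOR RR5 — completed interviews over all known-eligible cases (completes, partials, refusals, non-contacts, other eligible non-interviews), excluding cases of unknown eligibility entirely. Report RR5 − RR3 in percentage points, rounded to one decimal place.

14.7

Unknown eligibility = 21 + 244 = 265
Top = 448
Eligible (known) = 448 + 14 + 111 + 90 + 25 = 688
e = 688 / (688 + 220) = 688 / 908 = 0.7577
e × U = 0.7577 × 265 = 200.79
Denominator = 688 + 200.79 = 888.79
RR3 = 448 / 888.79 = 0.5041
Denominator = 448 + 14 + 111 + 90 + 25 = 688
RR5 = 448 / 688 = 0.6512
Difference = 65.12 − 50.41 = 14.71 percentage points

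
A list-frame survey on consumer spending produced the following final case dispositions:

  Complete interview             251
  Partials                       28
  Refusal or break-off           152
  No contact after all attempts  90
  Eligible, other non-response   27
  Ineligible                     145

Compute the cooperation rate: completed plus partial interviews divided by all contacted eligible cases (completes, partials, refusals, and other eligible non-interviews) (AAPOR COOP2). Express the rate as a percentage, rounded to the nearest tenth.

60.9%

Num: 251 + 28 = 279
Denom: 251 + 28 + 152 + 27 = 458
COOP2 = 279 / 458 = 0.6092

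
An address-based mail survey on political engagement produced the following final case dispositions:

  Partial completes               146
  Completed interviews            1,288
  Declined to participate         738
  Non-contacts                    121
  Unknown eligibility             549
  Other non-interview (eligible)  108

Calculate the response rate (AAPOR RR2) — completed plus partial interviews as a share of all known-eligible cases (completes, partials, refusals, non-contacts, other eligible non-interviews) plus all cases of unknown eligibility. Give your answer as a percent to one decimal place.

Top → 1288 + 146 = 1434
Denominator → 1288 + 146 + 738 + 121 + 108 + 549 = 2950
RR2 = 1434 / 2950 = 0.4861

48.6%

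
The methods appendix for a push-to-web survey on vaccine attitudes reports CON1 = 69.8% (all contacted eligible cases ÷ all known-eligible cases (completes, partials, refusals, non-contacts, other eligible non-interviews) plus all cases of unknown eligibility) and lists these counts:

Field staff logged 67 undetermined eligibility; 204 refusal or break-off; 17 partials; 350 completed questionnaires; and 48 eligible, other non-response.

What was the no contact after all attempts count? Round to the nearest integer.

Num = 350 + 17 + 204 + 48 = 619
CON1 = 619 / D = 0.698
D = 619 / 0.698 = 886.8
Rest of base = 686
no contact after all attempts = 886.8 − 686 ≈ 201

201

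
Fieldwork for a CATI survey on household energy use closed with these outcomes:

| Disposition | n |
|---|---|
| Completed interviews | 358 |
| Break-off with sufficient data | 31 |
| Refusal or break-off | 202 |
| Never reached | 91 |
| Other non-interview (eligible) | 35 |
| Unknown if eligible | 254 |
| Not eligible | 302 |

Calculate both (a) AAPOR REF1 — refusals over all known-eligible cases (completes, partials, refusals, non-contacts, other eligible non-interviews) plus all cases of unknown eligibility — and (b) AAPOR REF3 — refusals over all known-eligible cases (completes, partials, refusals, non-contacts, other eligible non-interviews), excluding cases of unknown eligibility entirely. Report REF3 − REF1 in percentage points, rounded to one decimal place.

7.4

Numerator → 202
Denominator → 358 + 31 + 202 + 91 + 35 + 254 = 971
REF1 = 202 / 971 = 0.2080
Denominator → 358 + 31 + 202 + 91 + 35 = 717
REF3 = 202 / 717 = 0.2817
Difference = 28.17 − 20.80 = 7.37 percentage points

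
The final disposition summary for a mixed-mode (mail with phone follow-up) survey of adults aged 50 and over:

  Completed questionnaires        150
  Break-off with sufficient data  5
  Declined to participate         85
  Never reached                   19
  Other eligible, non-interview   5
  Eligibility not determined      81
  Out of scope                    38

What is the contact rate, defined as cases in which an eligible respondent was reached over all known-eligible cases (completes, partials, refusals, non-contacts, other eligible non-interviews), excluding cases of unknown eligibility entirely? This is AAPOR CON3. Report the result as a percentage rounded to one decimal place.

Num: 150 + 5 + 85 + 5 = 245
Denom: 150 + 5 + 85 + 19 + 5 = 264
CON3 = 245 / 264 = 0.9280

92.8%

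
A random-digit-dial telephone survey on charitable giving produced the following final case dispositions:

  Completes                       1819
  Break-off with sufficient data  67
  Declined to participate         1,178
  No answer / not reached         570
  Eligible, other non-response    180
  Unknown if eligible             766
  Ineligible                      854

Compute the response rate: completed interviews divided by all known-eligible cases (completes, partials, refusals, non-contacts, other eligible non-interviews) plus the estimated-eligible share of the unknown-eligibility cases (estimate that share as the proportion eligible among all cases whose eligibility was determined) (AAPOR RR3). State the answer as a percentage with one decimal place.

Top = 1819
Known eligible = 1819 + 67 + 1178 + 570 + 180 = 3814
e = 3814 / (3814 + 854) = 3814 / 4668 = 0.8171
Estimated eligible among unknowns = 0.8171 × 766 = 625.90
Denom = 3814 + 625.90 = 4439.90
RR3 = 1819 / 4439.90 = 0.4097

41.0%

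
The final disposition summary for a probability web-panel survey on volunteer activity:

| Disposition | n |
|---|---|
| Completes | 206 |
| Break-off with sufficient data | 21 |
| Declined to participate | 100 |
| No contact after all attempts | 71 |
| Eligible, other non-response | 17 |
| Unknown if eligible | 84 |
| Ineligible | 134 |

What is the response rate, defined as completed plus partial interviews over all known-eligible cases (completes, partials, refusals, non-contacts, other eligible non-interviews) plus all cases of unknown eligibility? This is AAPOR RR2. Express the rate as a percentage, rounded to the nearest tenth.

Num: 206 + 21 = 227
Denominator: 206 + 21 + 100 + 71 + 17 + 84 = 499
RR2 = 227 / 499 = 0.4549

45.5%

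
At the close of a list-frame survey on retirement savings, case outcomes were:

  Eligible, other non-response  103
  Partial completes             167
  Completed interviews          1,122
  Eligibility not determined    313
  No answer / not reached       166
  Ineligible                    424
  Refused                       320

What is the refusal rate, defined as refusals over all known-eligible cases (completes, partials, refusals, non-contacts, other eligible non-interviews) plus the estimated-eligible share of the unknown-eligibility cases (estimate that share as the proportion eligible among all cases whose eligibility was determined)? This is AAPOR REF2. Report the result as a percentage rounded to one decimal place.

Numerator → 320
Known eligible → 1122 + 167 + 320 + 166 + 103 = 1878
e = 1878 / (1878 + 424) = 1878 / 2302 = 0.8158
Eligible share of unknowns → 0.8158 × 313 = 255.35
Denom → 1878 + 255.35 = 2133.35
REF2 = 320 / 2133.35 = 0.1500

15.0%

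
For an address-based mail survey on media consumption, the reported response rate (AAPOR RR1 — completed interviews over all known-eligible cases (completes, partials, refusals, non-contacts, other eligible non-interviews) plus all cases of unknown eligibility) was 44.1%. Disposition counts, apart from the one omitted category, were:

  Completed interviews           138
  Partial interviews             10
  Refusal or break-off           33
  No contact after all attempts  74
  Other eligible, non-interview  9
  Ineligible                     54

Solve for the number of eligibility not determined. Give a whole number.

RR1 = 138 / D = 0.441
D = 138 / 0.441 = 312.9
Other denominator terms total 264
eligibility not determined = 312.9 − 264 ≈ 49

49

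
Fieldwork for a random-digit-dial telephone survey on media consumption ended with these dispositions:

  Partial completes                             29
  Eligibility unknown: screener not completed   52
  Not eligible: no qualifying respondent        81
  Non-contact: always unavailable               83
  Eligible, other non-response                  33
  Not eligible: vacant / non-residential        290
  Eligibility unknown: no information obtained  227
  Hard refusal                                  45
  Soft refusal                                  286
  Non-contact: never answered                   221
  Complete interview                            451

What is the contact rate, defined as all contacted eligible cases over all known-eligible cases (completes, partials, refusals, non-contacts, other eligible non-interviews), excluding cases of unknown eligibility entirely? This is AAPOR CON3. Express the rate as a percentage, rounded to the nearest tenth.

Refusal or break-off = 45 + 286 = 331
Non-contacts = 221 + 83 = 304
Unknown if eligible = 52 + 227 = 279
Screened out, ineligible = 81 + 290 = 371
Numerator = 451 + 29 + 331 + 33 = 844
Denom = 451 + 29 + 331 + 304 + 33 = 1148
CON3 = 844 / 1148 = 0.7352

73.5%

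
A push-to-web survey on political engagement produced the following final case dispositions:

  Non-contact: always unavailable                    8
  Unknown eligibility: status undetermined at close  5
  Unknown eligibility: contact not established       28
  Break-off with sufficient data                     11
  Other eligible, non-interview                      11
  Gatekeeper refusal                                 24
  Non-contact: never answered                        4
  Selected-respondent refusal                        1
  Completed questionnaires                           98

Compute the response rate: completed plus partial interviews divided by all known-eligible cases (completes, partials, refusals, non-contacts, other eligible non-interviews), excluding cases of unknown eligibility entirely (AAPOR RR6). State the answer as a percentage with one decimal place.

69.4%

Declined to participate = 24 + 1 = 25
No answer / not reached = 4 + 8 = 12
Eligibility not determined = 28 + 5 = 33
Num = 98 + 11 = 109
Base = 98 + 11 + 25 + 12 + 11 = 157
RR6 = 109 / 157 = 0.6943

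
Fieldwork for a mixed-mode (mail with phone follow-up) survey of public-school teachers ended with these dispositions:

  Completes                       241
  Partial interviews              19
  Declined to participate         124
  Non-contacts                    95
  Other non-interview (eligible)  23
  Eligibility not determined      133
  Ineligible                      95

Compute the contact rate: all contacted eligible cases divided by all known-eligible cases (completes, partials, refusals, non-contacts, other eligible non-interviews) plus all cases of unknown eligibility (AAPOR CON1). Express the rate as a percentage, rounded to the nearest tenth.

Num → 241 + 19 + 124 + 23 = 407
Denominator → 241 + 19 + 124 + 95 + 23 + 133 = 635
CON1 = 407 / 635 = 0.6409

64.1%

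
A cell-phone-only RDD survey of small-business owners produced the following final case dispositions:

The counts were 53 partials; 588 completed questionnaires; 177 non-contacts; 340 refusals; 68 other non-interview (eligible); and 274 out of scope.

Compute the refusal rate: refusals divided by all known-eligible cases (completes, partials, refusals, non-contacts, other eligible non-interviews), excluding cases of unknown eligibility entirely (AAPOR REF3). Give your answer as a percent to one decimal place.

27.7%

Num → 340
Base → 588 + 53 + 340 + 177 + 68 = 1226
REF3 = 340 / 1226 = 0.2773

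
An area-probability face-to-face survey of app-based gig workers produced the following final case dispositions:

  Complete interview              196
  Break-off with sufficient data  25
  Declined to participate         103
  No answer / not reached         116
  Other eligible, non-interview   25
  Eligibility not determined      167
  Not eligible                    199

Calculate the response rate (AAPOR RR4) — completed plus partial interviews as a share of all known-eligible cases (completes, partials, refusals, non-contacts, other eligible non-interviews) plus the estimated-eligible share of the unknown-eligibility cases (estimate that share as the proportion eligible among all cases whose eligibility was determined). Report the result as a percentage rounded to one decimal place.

Numerator = 196 + 25 = 221
Determined eligible = 196 + 25 + 103 + 116 + 25 = 465
e = 465 / (465 + 199) = 465 / 664 = 0.7003
e × U = 0.7003 × 167 = 116.95
Denom = 465 + 116.95 = 581.95
RR4 = 221 / 581.95 = 0.3798

38.0%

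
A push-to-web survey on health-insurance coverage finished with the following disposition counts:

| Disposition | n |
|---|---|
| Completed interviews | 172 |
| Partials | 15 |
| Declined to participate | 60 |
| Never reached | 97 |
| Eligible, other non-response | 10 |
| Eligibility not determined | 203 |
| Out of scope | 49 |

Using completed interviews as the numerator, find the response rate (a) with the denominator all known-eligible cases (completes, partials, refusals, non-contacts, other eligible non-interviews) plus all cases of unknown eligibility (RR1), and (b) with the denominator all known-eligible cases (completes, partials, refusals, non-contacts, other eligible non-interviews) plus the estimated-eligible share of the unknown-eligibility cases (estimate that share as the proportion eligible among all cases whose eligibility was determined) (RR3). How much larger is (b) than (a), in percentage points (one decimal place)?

Num → 172
Denom → 172 + 15 + 60 + 97 + 10 + 203 = 557
RR1 = 172 / 557 = 0.3088
Determined eligible → 172 + 15 + 60 + 97 + 10 = 354
e = 354 / (354 + 49) = 354 / 403 = 0.8784
e × U → 0.8784 × 203 = 178.32
Denom → 354 + 178.32 = 532.32
RR3 = 172 / 532.32 = 0.3231
Difference = 32.31 − 30.88 = 1.43 percentage points

1.4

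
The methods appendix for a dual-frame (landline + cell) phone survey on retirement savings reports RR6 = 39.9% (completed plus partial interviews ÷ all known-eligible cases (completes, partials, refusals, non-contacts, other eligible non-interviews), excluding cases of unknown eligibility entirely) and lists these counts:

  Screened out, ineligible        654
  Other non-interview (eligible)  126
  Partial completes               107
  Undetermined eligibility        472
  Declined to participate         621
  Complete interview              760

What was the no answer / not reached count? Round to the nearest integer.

559

Numerator → 760 + 107 = 867
RR6 = 867 / D = 0.399
D = 867 / 0.399 = 2172.9
Rest of base = 1614
no answer / not reached = 2172.9 − 1614 ≈ 559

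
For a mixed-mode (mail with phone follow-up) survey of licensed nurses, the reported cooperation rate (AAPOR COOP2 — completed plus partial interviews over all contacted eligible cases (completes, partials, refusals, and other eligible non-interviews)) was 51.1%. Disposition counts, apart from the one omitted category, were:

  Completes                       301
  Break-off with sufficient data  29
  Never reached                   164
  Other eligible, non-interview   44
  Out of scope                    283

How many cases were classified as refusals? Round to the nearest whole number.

272

Top = 301 + 29 = 330
COOP2 = 330 / D = 0.511
D = 330 / 0.511 = 645.8
Other denominator terms total 374
refusals = 645.8 − 374 ≈ 272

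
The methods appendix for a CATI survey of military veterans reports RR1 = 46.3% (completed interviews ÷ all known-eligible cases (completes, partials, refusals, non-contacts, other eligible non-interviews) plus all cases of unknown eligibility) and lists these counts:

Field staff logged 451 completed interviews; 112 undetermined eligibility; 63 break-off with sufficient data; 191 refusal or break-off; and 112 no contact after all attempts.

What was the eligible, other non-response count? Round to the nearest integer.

RR1 = 451 / D = 0.463
D = 451 / 0.463 = 974.1
Other denominator terms total 929
eligible, other non-response = 974.1 − 929 ≈ 45

45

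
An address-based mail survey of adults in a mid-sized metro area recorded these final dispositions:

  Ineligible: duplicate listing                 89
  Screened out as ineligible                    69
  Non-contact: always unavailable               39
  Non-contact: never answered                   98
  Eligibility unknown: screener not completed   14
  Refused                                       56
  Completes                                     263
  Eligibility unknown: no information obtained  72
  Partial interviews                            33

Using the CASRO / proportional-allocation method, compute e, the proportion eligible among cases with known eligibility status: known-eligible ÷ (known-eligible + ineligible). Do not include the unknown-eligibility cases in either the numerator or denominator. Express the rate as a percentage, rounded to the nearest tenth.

75.6%

No contact after all attempts = 98 + 39 = 137
Unknown eligibility = 14 + 72 = 86
Screened out, ineligible = 69 + 89 = 158
Eligible (known): 263 + 33 + 56 + 137 = 489
e = 489 / (489 + 158) = 489 / 647 = 0.7558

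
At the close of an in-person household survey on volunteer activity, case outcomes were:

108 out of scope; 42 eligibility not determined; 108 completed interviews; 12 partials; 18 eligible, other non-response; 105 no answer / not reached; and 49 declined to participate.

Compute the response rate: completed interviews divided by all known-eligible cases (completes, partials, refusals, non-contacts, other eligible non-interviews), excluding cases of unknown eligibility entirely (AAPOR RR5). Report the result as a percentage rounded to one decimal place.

37.0%

Num → 108
Denom → 108 + 12 + 49 + 105 + 18 = 292
RR5 = 108 / 292 = 0.3699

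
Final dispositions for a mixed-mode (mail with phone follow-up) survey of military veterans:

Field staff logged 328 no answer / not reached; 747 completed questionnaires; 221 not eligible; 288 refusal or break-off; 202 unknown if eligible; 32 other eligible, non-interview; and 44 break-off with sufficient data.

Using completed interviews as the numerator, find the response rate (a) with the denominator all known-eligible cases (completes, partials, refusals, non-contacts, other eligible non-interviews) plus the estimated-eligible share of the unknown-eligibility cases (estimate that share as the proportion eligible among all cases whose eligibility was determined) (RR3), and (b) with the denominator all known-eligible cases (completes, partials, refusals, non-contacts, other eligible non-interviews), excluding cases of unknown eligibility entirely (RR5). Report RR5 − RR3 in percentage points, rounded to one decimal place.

5.6

Num → 747
Known eligible → 747 + 44 + 288 + 328 + 32 = 1439
e = 1439 / (1439 + 221) = 1439 / 1660 = 0.8669
e × U → 0.8669 × 202 = 175.11
Denom → 1439 + 175.11 = 1614.11
RR3 = 747 / 1614.11 = 0.4628
Denom → 747 + 44 + 288 + 328 + 32 = 1439
RR5 = 747 / 1439 = 0.5191
Difference = 51.91 − 46.28 = 5.63 percentage points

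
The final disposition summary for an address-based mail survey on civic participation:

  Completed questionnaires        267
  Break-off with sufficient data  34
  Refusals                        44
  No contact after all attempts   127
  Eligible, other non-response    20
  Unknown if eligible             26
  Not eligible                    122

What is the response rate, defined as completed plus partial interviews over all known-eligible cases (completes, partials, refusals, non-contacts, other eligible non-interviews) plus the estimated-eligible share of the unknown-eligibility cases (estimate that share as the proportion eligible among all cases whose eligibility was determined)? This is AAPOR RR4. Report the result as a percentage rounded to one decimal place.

Top → 267 + 34 = 301
Determined eligible → 267 + 34 + 44 + 127 + 20 = 492
e = 492 / (492 + 122) = 492 / 614 = 0.8013
e × U → 0.8013 × 26 = 20.83
Base → 492 + 20.83 = 512.83
RR4 = 301 / 512.83 = 0.5869

58.7%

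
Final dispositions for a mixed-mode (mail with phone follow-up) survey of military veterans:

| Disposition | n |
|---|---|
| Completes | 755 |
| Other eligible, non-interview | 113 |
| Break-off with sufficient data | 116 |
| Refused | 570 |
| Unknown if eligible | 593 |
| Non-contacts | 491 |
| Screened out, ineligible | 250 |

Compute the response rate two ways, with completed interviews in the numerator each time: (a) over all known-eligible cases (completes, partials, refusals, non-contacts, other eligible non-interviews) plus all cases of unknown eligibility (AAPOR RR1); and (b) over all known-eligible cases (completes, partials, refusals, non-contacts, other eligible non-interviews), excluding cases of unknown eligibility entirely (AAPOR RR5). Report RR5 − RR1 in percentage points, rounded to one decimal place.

Num = 755
Denom = 755 + 116 + 570 + 491 + 113 + 593 = 2638
RR1 = 755 / 2638 = 0.2862
Denom = 755 + 116 + 570 + 491 + 113 = 2045
RR5 = 755 / 2045 = 0.3692
Difference = 36.92 − 28.62 = 8.30 percentage points

8.3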